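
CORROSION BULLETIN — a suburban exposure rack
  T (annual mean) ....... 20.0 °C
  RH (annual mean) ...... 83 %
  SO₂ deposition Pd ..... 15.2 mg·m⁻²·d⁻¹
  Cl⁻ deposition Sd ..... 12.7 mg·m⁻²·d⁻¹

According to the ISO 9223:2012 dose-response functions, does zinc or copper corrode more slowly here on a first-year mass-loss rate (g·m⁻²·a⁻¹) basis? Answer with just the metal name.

zinc: temperature factor f = -0.071·(10.0) = -0.7100
  SO₂ term: 0.0129·15.2^0.44·exp(0.046·83-0.7100) = 0.9558
  Sd branch = 0.0175·Sd^0.57·e^(0.008·RH+0.085·T) = 0.7923 μm/a
  r_corr = 0.9558 + 0.7923 = 1.748 μm/a
  mass loss = 1.748 μm/a × 7.14 g/cm³ = 12.48 g·m⁻²·a⁻¹
copper: T>10 °C ⇒ hinge -0.080·(20.0−10) = -0.8000
  SO₂ term: 0.0053·15.2^0.26·exp(0.059·83-0.8000) = 0.6469
  Cl⁻ term: 0.01025·12.7^0.27·exp(0.036·83+0.049·20.0) = 1.077
  sum: 0.6469 + 1.077 → r_corr = 1.723 μm/a
  mass loss = 1.723 μm/a × 8.96 g/cm³ = 15.44 g·m⁻²·a⁻¹
Ordering by g·m⁻²·a⁻¹: copper (15.4) > zinc (12.5)

zinc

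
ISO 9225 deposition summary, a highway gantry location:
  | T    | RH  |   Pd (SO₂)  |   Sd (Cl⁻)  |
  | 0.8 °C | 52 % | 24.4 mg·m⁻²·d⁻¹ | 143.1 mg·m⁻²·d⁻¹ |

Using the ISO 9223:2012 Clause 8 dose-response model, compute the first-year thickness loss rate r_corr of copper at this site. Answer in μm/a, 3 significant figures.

copper: temperature factor f = +0.126·(-9.2) = -1.1592
  SO₂ term: 0.0053·24.4^0.26·exp(0.059·52-1.1592) = 0.08203
  Sd branch = 0.01025·Sd^0.27·e^(0.036·RH+0.049·T) = 0.2647 μm/a
  sum: 0.08203 + 0.2647 → r_corr = 0.3467 μm/a

r_corr = 0.347 μm/a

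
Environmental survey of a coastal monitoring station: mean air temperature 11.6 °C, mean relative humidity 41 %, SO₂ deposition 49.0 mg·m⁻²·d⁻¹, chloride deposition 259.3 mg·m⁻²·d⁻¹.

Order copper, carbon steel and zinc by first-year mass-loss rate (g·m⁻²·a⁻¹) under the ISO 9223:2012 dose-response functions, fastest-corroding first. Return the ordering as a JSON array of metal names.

["carbon steel", "zinc", "copper"]

copper: f(T) = -0.080·(T−10) [T>10 °C] = -0.1280
  sulphur-dioxide contribution → 0.1441 μm/a
  chloride contribution → 0.3551 μm/a
  total first-year rate 0.4992 μm/a
  mass loss = 0.4992 μm/a × 8.96 g/cm³ = 4.473 g·m⁻²·a⁻¹
carbon steel: f(T) = -0.054·(T−10) [T>10 °C] = -0.0864
  sulphur-dioxide contribution → 27.89 μm/a
  chloride contribution → 19.69 μm/a
  total first-year rate 47.58 μm/a
  mass loss = 47.58 μm/a × 7.85 g/cm³ = 373.5 g·m⁻²·a⁻¹
zinc: f(T) = -0.071·(T−10) [T>10 °C] = -0.1136
  sulphur-dioxide contribution → 0.4207 μm/a
  chloride contribution → 1.547 μm/a
  ⇒ r_corr(zinc) = 1.968 μm/a
  mass loss = 1.968 μm/a × 7.14 g/cm³ = 14.05 g·m⁻²·a⁻¹
Ordering by g·m⁻²·a⁻¹: carbon steel (374) > zinc (14.1) > copper (4.47)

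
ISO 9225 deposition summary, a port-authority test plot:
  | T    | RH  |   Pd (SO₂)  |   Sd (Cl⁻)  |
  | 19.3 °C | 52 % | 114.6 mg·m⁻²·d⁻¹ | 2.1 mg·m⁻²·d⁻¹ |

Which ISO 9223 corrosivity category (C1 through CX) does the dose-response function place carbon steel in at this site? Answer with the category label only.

C3

carbon steel: T>10 °C ⇒ hinge -0.054·(19.3−10) = -0.5022
  Pd branch = 1.77·Pd^0.52·e^(0.02·RH+f) = 35.67 μm/a
  Sd branch = 0.102·Sd^0.62·e^(0.033·RH+0.04·T) = 1.945 μm/a
  r_corr = 35.67 + 1.945 = 37.62 μm/a
37.6 μm/a falls in (25, 50] for carbon steel → category C3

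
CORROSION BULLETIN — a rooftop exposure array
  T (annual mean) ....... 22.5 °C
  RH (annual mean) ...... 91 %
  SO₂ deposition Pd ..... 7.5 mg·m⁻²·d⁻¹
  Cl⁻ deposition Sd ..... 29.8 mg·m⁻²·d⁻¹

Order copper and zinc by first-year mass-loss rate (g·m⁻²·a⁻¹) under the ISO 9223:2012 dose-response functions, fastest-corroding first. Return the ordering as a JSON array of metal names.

["copper", "zinc"]

copper: T>10 °C ⇒ hinge -0.080·(22.5−10) = -1.0000
  sulphur-dioxide contribution → 0.7067 μm/a
  chloride contribution → 2.043 μm/a
  total first-year rate 2.75 μm/a
  mass loss = 2.75 μm/a × 8.96 g/cm³ = 24.64 g·m⁻²·a⁻¹
zinc: f(T) = -0.071·(T−10) [T>10 °C] = -0.8875
  sulphur-dioxide contribution → 0.8475 μm/a
  chloride contribution → 1.699 μm/a
  total first-year rate 2.546 μm/a
  mass loss = 2.546 μm/a × 7.14 g/cm³ = 18.18 g·m⁻²·a⁻¹
Ordering by g·m⁻²·a⁻¹: copper (24.6) > zinc (18.2)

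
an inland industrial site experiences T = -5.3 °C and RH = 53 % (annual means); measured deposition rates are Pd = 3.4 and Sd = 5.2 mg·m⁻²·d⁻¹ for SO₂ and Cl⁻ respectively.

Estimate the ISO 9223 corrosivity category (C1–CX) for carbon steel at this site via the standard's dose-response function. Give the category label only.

carbon steel: f(T) = +0.150·(T−10) [T≤10 °C] = -2.2950
  SO₂ term: 1.77·3.4^0.52·exp(0.02·53-2.2950) = 0.9727
  Sd branch = 0.102·Sd^0.62·e^(0.033·RH+0.04·T) = 1.318 μm/a
  r_corr = 0.9727 + 1.318 = 2.291 μm/a
ISO 9223 Table 2 (carbon steel): 1.3 < 2.29 ≤ 25 μm/a ⇒ C2

C2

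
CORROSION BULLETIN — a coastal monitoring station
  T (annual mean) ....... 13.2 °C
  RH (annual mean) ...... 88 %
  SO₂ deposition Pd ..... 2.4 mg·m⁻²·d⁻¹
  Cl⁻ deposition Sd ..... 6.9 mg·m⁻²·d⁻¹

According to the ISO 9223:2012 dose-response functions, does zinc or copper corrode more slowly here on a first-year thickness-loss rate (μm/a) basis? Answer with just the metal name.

zinc: T>10 °C ⇒ hinge -0.071·(13.2−10) = -0.2272
  sulphur-dioxide contribution → 0.8654 μm/a
  chloride contribution → 0.3267 μm/a
  ⇒ r_corr(zinc) = 1.192 μm/a
copper: temperature factor f = -0.080·(3.2) = -0.2560
  sulphur-dioxide contribution → 0.9264 μm/a
  chloride contribution → 0.7834 μm/a
  ⇒ r_corr(copper) = 1.71 μm/a
Ordering by μm/a: copper (1.71) > zinc (1.19)

zinc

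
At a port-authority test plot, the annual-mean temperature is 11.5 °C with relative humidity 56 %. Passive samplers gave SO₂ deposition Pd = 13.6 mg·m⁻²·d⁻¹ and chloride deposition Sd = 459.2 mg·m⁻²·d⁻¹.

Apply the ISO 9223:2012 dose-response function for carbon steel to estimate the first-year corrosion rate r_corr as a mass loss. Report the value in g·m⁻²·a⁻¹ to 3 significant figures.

carbon steel: f(T) = -0.054·(T−10) [T>10 °C] = -0.0810
  SO₂ term: 1.77·13.6^0.52·exp(0.02·56-0.0810) = 19.44
  Cl⁻ term: 0.102·459.2^0.62·exp(0.033·56+0.04·11.5) = 45.86
  sum: 19.44 + 45.86 → r_corr = 65.29 μm/a
Convert to mass loss: 65.29 μm/a × 7.85 g/cm³ = 512.6 g·m⁻²·a⁻¹

r_corr = 513 g·m⁻²·a⁻¹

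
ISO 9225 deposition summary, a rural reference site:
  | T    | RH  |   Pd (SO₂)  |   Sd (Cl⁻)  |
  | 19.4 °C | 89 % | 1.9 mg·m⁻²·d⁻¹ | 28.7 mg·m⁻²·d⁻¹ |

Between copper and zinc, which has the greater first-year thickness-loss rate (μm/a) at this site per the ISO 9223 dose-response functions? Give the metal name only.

copper

copper: f(T) = -0.080·(T−10) [T>10 °C] = -0.7520
  Pd branch = 0.0053·Pd^0.26·e^(0.059·RH+f) = 0.5632 μm/a
  Sd branch = 0.01025·Sd^0.27·e^(0.036·RH+0.049·T) = 1.617 μm/a
  r_corr = 0.5632 + 1.617 = 2.18 μm/a
zinc: f(T) = -0.071·(T−10) [T>10 °C] = -0.6674
  SO₂ term: 0.0129·1.9^0.44·exp(0.046·89-0.6674) = 0.5265
  Cl⁻ term: 0.0175·28.7^0.57·exp(0.008·89+0.085·19.4) = 1.257
  sum: 0.5265 + 1.257 → r_corr = 1.784 μm/a
Ordering by μm/a: copper (2.18) > zinc (1.78)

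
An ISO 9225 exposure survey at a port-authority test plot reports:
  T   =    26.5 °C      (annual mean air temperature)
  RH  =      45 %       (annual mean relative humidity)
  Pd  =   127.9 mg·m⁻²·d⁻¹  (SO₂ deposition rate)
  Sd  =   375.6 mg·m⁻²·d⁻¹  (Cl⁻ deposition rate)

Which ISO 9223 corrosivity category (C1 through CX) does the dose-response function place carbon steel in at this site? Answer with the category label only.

carbon steel: T>10 °C ⇒ hinge -0.054·(26.5−10) = -0.8910
  Pd branch = 1.77·Pd^0.52·e^(0.02·RH+f) = 22.26 μm/a
  Sd branch = 0.102·Sd^0.62·e^(0.033·RH+0.04·T) = 51.31 μm/a
  sum: 22.26 + 51.31 → r_corr = 73.57 μm/a
ISO 9223 Table 2 (carbon steel): 50 < 73.6 ≤ 80 μm/a ⇒ C4

C4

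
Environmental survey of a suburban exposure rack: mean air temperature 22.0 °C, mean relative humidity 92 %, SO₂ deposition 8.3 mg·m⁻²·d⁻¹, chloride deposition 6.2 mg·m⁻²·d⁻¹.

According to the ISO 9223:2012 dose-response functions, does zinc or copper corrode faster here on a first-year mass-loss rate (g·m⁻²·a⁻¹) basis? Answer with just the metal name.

zinc: temperature factor f = -0.071·(12.0) = -0.8520
  Pd branch = 0.0129·Pd^0.44·e^(0.046·RH+f) = 0.9614 μm/a
  Sd branch = 0.0175·Sd^0.57·e^(0.008·RH+0.085·T) = 0.6706 μm/a
  r_corr = 0.9614 + 0.6706 = 1.632 μm/a
  mass loss = 1.632 μm/a × 7.14 g/cm³ = 11.65 g·m⁻²·a⁻¹
copper: T>10 °C ⇒ hinge -0.080·(22.0−10) = -0.9600
  Pd branch = 0.0053·Pd^0.26·e^(0.059·RH+f) = 0.8011 μm/a
  Cl⁻ term: 0.01025·6.2^0.27·exp(0.036·92+0.049·22.0) = 1.353
  sum: 0.8011 + 1.353 → r_corr = 2.154 μm/a
  mass loss = 2.154 μm/a × 8.96 g/cm³ = 19.3 g·m⁻²·a⁻¹
Ordering by g·m⁻²·a⁻¹: copper (19.3) > zinc (11.7)

copper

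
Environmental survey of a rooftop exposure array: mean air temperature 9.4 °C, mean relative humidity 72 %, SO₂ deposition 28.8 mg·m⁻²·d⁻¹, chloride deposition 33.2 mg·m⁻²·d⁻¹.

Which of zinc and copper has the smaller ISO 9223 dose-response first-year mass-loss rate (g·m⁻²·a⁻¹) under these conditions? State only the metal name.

zinc: temperature factor f = +0.038·(-0.6) = -0.0228
  SO₂ term: 0.0129·28.8^0.44·exp(0.046·72-0.0228) = 1.518
  Sd branch = 0.0175·Sd^0.57·e^(0.008·RH+0.085·T) = 0.5096 μm/a
  sum: 1.518 + 0.5096 → r_corr = 2.027 μm/a
  mass loss = 2.027 μm/a × 7.14 g/cm³ = 14.48 g·m⁻²·a⁻¹
copper: f(T) = +0.126·(T−10) [T≤10 °C] = -0.0756
  Pd branch = 0.0053·Pd^0.26·e^(0.059·RH+f) = 0.8237 μm/a
  Sd branch = 0.01025·Sd^0.27·e^(0.036·RH+0.049·T) = 0.5587 μm/a
  sum: 0.8237 + 0.5587 → r_corr = 1.382 μm/a
  mass loss = 1.382 μm/a × 8.96 g/cm³ = 12.39 g·m⁻²·a⁻¹
Ordering by g·m⁻²·a⁻¹: zinc (14.5) > copper (12.4)

copper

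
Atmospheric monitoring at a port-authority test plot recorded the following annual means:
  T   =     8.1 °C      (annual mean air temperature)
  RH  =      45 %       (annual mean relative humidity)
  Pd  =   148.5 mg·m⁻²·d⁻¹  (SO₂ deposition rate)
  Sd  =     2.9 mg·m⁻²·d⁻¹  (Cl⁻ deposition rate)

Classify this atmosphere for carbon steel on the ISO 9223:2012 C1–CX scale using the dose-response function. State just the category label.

C3

carbon steel: f(T) = +0.150·(T−10) [T≤10 °C] = -0.2850
  sulphur-dioxide contribution → 44.09 μm/a
  chloride contribution → 1.205 μm/a
  total first-year rate 45.3 μm/a
ISO 9223 Table 2 (carbon steel): 25 < 45.3 ≤ 50 μm/a ⇒ C3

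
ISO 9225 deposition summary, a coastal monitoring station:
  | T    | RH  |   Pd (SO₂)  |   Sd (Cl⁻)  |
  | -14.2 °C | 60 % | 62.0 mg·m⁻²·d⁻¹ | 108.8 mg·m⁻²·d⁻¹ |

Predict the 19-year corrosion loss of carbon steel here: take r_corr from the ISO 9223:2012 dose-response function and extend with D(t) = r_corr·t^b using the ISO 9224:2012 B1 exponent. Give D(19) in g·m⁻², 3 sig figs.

D(19) = 329 g·m⁻²

carbon steel: T≤10 °C ⇒ hinge +0.150·(-14.2−10) = -3.6300
  Pd branch = 1.77·Pd^0.52·e^(0.02·RH+f) = 1.333 μm/a
  Cl⁻ term: 0.102·108.8^0.62·exp(0.033·60+0.04·-14.2) = 7.665
  sum: 1.333 + 7.665 → r_corr = 8.998 μm/a
Long-term exponent b (ISO 9224 Table 2, B1) = 0.523
  D(19) = 8.998 × 19^0.523 = 8.998 × 4.664 = 41.97 μm
  Mass loss = 41.97 μm × 7.85 g/cm³ = 329.5 g·m⁻²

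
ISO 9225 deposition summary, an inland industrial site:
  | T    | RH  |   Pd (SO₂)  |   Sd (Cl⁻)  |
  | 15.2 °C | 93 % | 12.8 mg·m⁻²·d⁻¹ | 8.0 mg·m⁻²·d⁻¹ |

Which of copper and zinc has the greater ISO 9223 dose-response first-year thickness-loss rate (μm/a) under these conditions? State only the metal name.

copper

copper: f(T) = -0.080·(T−10) [T>10 °C] = -0.4160
  SO₂ term: 0.0053·12.8^0.26·exp(0.059·93-0.4160) = 1.639
  Sd branch = 0.01025·Sd^0.27·e^(0.036·RH+0.049·T) = 1.077 μm/a
  sum: 1.639 + 1.077 → r_corr = 2.715 μm/a
zinc: f(T) = -0.071·(T−10) [T>10 °C] = -0.3692
  Pd branch = 0.0129·Pd^0.44·e^(0.046·RH+f) = 1.974 μm/a
  Sd branch = 0.0175·Sd^0.57·e^(0.008·RH+0.085·T) = 0.4386 μm/a
  sum: 1.974 + 0.4386 → r_corr = 2.412 μm/a
Ordering by μm/a: copper (2.72) > zinc (2.41)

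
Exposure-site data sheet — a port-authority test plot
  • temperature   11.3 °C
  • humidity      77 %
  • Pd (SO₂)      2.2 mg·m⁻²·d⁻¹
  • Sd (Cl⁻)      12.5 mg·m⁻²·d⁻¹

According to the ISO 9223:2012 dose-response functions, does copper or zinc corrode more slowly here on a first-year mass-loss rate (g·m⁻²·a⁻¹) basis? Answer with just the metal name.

copper: f(T) = -0.080·(T−10) [T>10 °C] = -0.1040
  sulphur-dioxide contribution → 0.551 μm/a
  chloride contribution → 0.5639 μm/a
  total first-year rate 1.115 μm/a
  mass loss = 1.115 μm/a × 8.96 g/cm³ = 9.99 g·m⁻²·a⁻¹
zinc: T>10 °C ⇒ hinge -0.071·(11.3−10) = -0.0923
  sulphur-dioxide contribution → 0.5747 μm/a
  chloride contribution → 0.3572 μm/a
  total first-year rate 0.9319 μm/a
  mass loss = 0.9319 μm/a × 7.14 g/cm³ = 6.654 g·m⁻²·a⁻¹
Ordering by g·m⁻²·a⁻¹: copper (9.99) > zinc (6.65)

zinc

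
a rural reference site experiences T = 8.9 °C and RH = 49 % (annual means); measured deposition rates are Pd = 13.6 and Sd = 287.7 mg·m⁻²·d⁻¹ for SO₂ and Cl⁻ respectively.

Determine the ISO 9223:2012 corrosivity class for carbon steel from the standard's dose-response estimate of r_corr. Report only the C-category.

carbon steel: temperature factor f = +0.150·(-1.1) = -0.1650
  sulphur-dioxide contribution → 15.54 μm/a
  chloride contribution → 24.55 μm/a
  total first-year rate 40.08 μm/a
Category bounds: 25…50 μm/a bracket r_corr ⇒ C3

C3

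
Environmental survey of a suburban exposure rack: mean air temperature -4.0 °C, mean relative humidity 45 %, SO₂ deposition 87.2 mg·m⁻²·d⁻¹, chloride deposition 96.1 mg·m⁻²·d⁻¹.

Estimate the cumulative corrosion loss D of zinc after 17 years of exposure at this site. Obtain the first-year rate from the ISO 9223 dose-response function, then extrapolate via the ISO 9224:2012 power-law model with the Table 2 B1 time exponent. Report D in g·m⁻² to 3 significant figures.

zinc: f(T) = +0.038·(T−10) [T≤10 °C] = -0.5320
  Pd branch = 0.0129·Pd^0.44·e^(0.046·RH+f) = 0.4289 μm/a
  Cl⁻ term: 0.0175·96.1^0.57·exp(0.008·45+0.085·-4.0) = 0.2409
  sum: 0.4289 + 0.2409 → r_corr = 0.6698 μm/a
ISO 9224: D(t) = r_corr · t^b with b = 0.813 (zinc, B1)
  D(17) = 0.6698 × 17^0.813 = 0.6698 × 10.01 = 6.704 μm
  Mass loss = 6.704 μm × 7.14 g/cm³ = 47.86 g·m⁻²

D(17) = 47.9 g·m⁻²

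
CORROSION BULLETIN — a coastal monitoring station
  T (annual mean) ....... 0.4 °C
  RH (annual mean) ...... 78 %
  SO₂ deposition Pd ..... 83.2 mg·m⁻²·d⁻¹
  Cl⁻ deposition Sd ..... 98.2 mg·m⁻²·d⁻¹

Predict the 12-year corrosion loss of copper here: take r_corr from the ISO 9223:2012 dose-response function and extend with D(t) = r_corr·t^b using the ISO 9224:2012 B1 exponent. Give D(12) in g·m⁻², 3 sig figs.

D(12) = 51.5 g·m⁻²

copper: T≤10 °C ⇒ hinge +0.126·(0.4−10) = -1.2096
  sulphur-dioxide contribution → 0.4975 μm/a
  chloride contribution → 0.5979 μm/a
  total first-year rate 1.095 μm/a
Power-law: D(12) = r_corr · 12^0.667
  D(12) = 1.095 × 12^0.667 = 1.095 × 5.246 = 5.746 μm
  Mass loss = 5.746 μm × 8.96 g/cm³ = 51.49 g·m⁻²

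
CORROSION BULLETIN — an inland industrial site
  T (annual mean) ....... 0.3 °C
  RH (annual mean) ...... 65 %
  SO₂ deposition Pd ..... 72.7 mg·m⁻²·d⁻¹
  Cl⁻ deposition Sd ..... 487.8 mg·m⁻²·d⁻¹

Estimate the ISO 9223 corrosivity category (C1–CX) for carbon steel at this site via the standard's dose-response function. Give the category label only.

C4

carbon steel: temperature factor f = +0.150·(-9.7) = -1.4550
  SO₂ term: 1.77·72.7^0.52·exp(0.02·65-1.4550) = 14.08
  Cl⁻ term: 0.102·487.8^0.62·exp(0.033·65+0.04·0.3) = 40.93
  r_corr = 14.08 + 40.93 = 55.02 μm/a
ISO 9223 Table 2 (carbon steel): 50 < 55 ≤ 80 μm/a ⇒ C4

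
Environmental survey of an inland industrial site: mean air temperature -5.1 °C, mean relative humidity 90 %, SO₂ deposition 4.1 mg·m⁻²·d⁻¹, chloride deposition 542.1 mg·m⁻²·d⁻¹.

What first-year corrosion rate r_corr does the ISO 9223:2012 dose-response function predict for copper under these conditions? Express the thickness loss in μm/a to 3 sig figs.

r_corr = 1.35 μm/a

copper: T≤10 °C ⇒ hinge +0.126·(-5.1−10) = -1.9026
  SO₂ term: 0.0053·4.1^0.26·exp(0.059·90-1.9026) = 0.2309
  Sd branch = 0.01025·Sd^0.27·e^(0.036·RH+0.049·T) = 1.116 μm/a
  sum: 0.2309 + 1.116 → r_corr = 1.346 μm/a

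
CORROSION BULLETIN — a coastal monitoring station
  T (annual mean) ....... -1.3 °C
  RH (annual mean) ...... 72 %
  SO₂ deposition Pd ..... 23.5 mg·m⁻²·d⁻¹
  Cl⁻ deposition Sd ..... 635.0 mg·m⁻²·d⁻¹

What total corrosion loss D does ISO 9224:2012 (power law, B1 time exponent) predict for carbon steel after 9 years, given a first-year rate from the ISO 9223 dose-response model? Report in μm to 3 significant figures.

carbon steel: f(T) = +0.150·(T−10) [T≤10 °C] = -1.6950
  SO₂ term: 1.77·23.5^0.52·exp(0.02·72-1.6950) = 7.082
  Sd branch = 0.102·Sd^0.62·e^(0.033·RH+0.04·T) = 56.97 μm/a
  r_corr = 7.082 + 56.97 = 64.05 μm/a
ISO 9224: D(t) = r_corr · t^b with b = 0.523 (carbon steel, B1)
  D(9) = 64.05 × 9^0.523 = 64.05 × 3.156 = 202.1 μm

D(9) = 202 μm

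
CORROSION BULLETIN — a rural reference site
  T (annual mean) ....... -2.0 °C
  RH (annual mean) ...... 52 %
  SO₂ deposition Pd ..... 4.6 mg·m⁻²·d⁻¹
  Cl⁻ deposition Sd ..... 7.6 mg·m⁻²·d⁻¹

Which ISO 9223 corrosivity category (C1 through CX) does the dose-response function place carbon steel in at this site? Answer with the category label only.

carbon steel: temperature factor f = +0.150·(-12.0) = -1.8000
  sulphur-dioxide contribution → 1.83 μm/a
  chloride contribution → 1.842 μm/a
  total first-year rate 3.672 μm/a
3.67 μm/a falls in (1.3, 25] for carbon steel → category C2

C2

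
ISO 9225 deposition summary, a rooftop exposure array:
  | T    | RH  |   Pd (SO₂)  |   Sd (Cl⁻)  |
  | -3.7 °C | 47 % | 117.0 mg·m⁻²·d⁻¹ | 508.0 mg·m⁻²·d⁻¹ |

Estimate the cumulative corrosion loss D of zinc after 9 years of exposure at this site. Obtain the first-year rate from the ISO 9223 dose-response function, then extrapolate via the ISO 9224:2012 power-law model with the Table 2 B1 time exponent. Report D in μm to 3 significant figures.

zinc: f(T) = +0.038·(T−10) [T≤10 °C] = -0.5206
  SO₂ term: 0.0129·117.0^0.44·exp(0.046·47-0.5206) = 0.5413
  Cl⁻ term: 0.0175·508.0^0.57·exp(0.008·47+0.085·-3.7) = 0.6488
  sum: 0.5413 + 0.6488 → r_corr = 1.19 μm/a
ISO 9224: D(t) = r_corr · t^b with b = 0.813 (zinc, B1)
  D(9) = 1.19 × 9^0.813 = 1.19 × 5.968 = 7.102 μm

D(9) = 7.10 μm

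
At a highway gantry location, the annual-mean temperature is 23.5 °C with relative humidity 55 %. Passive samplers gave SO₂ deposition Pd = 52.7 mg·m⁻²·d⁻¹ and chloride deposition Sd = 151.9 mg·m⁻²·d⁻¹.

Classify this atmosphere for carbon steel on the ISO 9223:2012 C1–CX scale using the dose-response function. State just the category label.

carbon steel: T>10 °C ⇒ hinge -0.054·(23.5−10) = -0.7290
  sulphur-dioxide contribution → 20.16 μm/a
  chloride contribution → 36.11 μm/a
  ⇒ r_corr(carbon steel) = 56.27 μm/a
ISO 9223 Table 2 (carbon steel): 50 < 56.3 ≤ 80 μm/a ⇒ C4

C4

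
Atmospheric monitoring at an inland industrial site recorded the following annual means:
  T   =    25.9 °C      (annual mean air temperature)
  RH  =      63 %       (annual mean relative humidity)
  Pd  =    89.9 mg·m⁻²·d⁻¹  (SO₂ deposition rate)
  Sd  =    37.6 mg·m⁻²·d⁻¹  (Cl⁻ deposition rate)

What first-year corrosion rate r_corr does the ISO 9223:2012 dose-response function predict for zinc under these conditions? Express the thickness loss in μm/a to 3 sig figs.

r_corr = 2.62 μm/a

zinc: f(T) = -0.071·(T−10) [T>10 °C] = -1.1289
  Pd branch = 0.0129·Pd^0.44·e^(0.046·RH+f) = 0.5477 μm/a
  Cl⁻ term: 0.0175·37.6^0.57·exp(0.008·63+0.085·25.9) = 2.07
  r_corr = 0.5477 + 2.07 = 2.617 μm/a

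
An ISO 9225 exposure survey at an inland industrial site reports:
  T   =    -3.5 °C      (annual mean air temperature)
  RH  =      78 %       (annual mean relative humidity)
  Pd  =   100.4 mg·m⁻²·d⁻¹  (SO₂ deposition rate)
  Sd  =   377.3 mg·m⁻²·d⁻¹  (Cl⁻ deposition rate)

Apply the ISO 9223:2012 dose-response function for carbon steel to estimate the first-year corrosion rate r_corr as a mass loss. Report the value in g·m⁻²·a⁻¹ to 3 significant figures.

r_corr = 457 g·m⁻²·a⁻¹

carbon steel: T≤10 °C ⇒ hinge +0.150·(-3.5−10) = -2.0250
  SO₂ term: 1.77·100.4^0.52·exp(0.02·78-2.0250) = 12.22
  Sd branch = 0.102·Sd^0.62·e^(0.033·RH+0.04·T) = 46.05 μm/a
  sum: 12.22 + 46.05 → r_corr = 58.26 μm/a
Convert to mass loss: 58.26 μm/a × 7.85 g/cm³ = 457.4 g·m⁻²·a⁻¹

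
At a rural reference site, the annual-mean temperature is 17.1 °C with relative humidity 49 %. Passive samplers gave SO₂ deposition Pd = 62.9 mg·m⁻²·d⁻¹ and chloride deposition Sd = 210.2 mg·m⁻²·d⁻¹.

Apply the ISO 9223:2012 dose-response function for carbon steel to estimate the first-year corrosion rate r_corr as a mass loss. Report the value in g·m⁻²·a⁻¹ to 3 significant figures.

r_corr = 438 g·m⁻²·a⁻¹

carbon steel: temperature factor f = -0.054·(7.1) = -0.3834
  SO₂ term: 1.77·62.9^0.52·exp(0.02·49-0.3834) = 27.69
  Cl⁻ term: 0.102·210.2^0.62·exp(0.033·49+0.04·17.1) = 28.05
  r_corr = 27.69 + 28.05 = 55.74 μm/a
Convert to mass loss: 55.74 μm/a × 7.85 g/cm³ = 437.6 g·m⁻²·a⁻¹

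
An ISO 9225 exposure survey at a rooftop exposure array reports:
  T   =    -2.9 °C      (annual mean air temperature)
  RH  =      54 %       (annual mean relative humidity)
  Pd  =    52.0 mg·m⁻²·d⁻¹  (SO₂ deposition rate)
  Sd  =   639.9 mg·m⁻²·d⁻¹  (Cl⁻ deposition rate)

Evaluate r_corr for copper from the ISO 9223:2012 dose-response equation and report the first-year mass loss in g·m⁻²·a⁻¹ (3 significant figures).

r_corr = 3.82 g·m⁻²·a⁻¹

copper: T≤10 °C ⇒ hinge +0.126·(-2.9−10) = -1.6254
  Pd branch = 0.0053·Pd^0.26·e^(0.059·RH+f) = 0.0705 μm/a
  Cl⁻ term: 0.01025·639.9^0.27·exp(0.036·54+0.049·-2.9) = 0.3556
  r_corr = 0.0705 + 0.3556 = 0.4261 μm/a
Convert to mass loss: 0.4261 μm/a × 8.96 g/cm³ = 3.818 g·m⁻²·a⁻¹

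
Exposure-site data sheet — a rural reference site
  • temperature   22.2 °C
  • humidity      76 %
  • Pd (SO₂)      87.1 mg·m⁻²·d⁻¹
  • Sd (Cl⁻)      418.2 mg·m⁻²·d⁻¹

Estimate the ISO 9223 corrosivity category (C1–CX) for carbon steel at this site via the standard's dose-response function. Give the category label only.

carbon steel: f(T) = -0.054·(T−10) [T>10 °C] = -0.6588
  Pd branch = 1.77·Pd^0.52·e^(0.02·RH+f) = 42.74 μm/a
  Sd branch = 0.102·Sd^0.62·e^(0.033·RH+0.04·T) = 128.4 μm/a
  r_corr = 42.74 + 128.4 = 171.2 μm/a
171 μm/a falls in (80, 200] for carbon steel → category C5

C5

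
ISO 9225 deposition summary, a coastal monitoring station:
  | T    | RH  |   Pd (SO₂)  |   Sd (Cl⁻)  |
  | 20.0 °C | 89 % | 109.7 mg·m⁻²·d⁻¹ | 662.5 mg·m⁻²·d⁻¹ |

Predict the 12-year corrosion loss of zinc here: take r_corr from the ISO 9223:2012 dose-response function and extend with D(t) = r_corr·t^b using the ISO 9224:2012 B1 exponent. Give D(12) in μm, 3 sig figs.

zinc: f(T) = -0.071·(T−10) [T>10 °C] = -0.7100
  SO₂ term: 0.0129·109.7^0.44·exp(0.046·89-0.7100) = 3.006
  Sd branch = 0.0175·Sd^0.57·e^(0.008·RH+0.085·T) = 7.918 μm/a
  r_corr = 3.006 + 7.918 = 10.92 μm/a
Long-term exponent b (ISO 9224 Table 2, B1) = 0.813
  D(12) = 10.92 × 12^0.813 = 10.92 × 7.54 = 82.37 μm

D(12) = 82.4 μm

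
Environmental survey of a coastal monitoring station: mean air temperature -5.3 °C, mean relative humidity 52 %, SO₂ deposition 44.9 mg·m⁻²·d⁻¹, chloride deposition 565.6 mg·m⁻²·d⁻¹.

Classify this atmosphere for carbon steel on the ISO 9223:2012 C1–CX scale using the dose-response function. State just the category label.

C3

carbon steel: T≤10 °C ⇒ hinge +0.150·(-5.3−10) = -2.2950
  sulphur-dioxide contribution → 3.648 μm/a
  chloride contribution → 23.35 μm/a
  total first-year rate 27 μm/a
ISO 9223 Table 2 (carbon steel): 25 < 27 ≤ 50 μm/a ⇒ C3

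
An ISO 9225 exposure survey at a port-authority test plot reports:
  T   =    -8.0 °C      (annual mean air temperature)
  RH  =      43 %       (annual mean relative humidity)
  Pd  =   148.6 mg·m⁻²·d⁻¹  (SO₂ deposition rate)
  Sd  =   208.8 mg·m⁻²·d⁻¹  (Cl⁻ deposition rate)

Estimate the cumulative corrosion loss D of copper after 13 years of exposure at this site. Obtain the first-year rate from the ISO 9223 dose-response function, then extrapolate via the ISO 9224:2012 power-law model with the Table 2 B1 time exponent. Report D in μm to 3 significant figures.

copper: f(T) = +0.126·(T−10) [T≤10 °C] = -2.2680
  sulphur-dioxide contribution → 0.02546 μm/a
  chloride contribution → 0.1378 μm/a
  total first-year rate 0.1632 μm/a
Long-term exponent b (ISO 9224 Table 2, B1) = 0.667
  D(13) = 0.1632 × 13^0.667 = 0.1632 × 5.534 = 0.9031 μm

D(13) = 0.903 μm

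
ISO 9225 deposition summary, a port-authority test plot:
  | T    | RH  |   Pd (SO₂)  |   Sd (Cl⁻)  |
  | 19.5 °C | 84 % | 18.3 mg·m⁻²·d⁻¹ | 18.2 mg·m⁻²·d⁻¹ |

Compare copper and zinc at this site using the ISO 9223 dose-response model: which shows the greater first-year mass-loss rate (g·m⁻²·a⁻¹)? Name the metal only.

copper: temperature factor f = -0.080·(9.5) = -0.7600
  sulphur-dioxide contribution → 0.7496 μm/a
  chloride contribution → 1.2 μm/a
  total first-year rate 1.95 μm/a
  mass loss = 1.95 μm/a × 8.96 g/cm³ = 17.47 g·m⁻²·a⁻¹
zinc: temperature factor f = -0.071·(9.5) = -0.6745
  sulphur-dioxide contribution → 1.125 μm/a
  chloride contribution → 0.9397 μm/a
  total first-year rate 2.065 μm/a
  mass loss = 2.065 μm/a × 7.14 g/cm³ = 14.74 g·m⁻²·a⁻¹
Ordering by g·m⁻²·a⁻¹: copper (17.5) > zinc (14.7)

copper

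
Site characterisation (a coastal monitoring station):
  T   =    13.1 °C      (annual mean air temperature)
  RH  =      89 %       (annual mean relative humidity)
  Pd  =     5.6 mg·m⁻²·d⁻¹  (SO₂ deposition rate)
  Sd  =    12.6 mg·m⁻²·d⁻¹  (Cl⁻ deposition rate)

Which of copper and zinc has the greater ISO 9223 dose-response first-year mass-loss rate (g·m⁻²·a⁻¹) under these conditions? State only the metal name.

copper: T>10 °C ⇒ hinge -0.080·(13.1−10) = -0.2480
  SO₂ term: 0.0053·5.6^0.26·exp(0.059·89-0.2480) = 1.235
  Sd branch = 0.01025·Sd^0.27·e^(0.036·RH+0.049·T) = 0.9508 μm/a
  sum: 1.235 + 0.9508 → r_corr = 2.186 μm/a
  mass loss = 2.186 μm/a × 8.96 g/cm³ = 19.58 g·m⁻²·a⁻¹
zinc: T>10 °C ⇒ hinge -0.071·(13.1−10) = -0.2201
  Pd branch = 0.0129·Pd^0.44·e^(0.046·RH+f) = 1.325 μm/a
  Cl⁻ term: 0.0175·12.6^0.57·exp(0.008·89+0.085·13.1) = 0.4603
  r_corr = 1.325 + 0.4603 = 1.785 μm/a
  mass loss = 1.785 μm/a × 7.14 g/cm³ = 12.75 g·m⁻²·a⁻¹
Ordering by g·m⁻²·a⁻¹: copper (19.6) > zinc (12.7)

copper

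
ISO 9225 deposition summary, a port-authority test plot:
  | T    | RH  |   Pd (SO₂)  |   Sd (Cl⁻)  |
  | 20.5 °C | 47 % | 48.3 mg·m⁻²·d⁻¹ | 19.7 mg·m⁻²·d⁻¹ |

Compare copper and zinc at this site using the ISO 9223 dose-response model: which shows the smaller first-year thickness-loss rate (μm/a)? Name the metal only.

copper: temperature factor f = -0.080·(10.5) = -0.8400
  sulphur-dioxide contribution → 0.1004 μm/a
  chloride contribution → 0.3399 μm/a
  total first-year rate 0.4402 μm/a
zinc: T>10 °C ⇒ hinge -0.071·(20.5−10) = -0.7455
  sulphur-dioxide contribution → 0.2929 μm/a
  chloride contribution → 0.796 μm/a
  total first-year rate 1.089 μm/a
Ordering by μm/a: zinc (1.09) > copper (0.44)

copper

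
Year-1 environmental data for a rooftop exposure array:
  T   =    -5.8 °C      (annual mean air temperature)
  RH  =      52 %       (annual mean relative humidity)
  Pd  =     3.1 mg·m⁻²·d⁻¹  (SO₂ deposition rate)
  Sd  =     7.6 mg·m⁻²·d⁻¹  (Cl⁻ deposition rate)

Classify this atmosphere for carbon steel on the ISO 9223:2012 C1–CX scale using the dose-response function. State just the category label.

C2

carbon steel: f(T) = +0.150·(T−10) [T≤10 °C] = -2.3700
  Pd branch = 1.77·Pd^0.52·e^(0.02·RH+f) = 0.8431 μm/a
  Sd branch = 0.102·Sd^0.62·e^(0.033·RH+0.04·T) = 1.582 μm/a
  r_corr = 0.8431 + 1.582 = 2.425 μm/a
2.43 μm/a falls in (1.3, 25] for carbon steel → category C2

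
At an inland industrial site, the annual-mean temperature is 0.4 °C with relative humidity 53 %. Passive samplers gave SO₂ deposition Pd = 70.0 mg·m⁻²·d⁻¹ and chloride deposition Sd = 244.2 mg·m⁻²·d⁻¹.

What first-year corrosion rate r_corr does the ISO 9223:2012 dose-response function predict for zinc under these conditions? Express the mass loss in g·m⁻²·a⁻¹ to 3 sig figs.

zinc: temperature factor f = +0.038·(-9.6) = -0.3648
  sulphur-dioxide contribution → 0.665 μm/a
  chloride contribution → 0.6353 μm/a
  ⇒ r_corr(zinc) = 1.3 μm/a
Convert to mass loss: 1.3 μm/a × 7.14 g/cm³ = 9.284 g·m⁻²·a⁻¹

r_corr = 9.28 g·m⁻²·a⁻¹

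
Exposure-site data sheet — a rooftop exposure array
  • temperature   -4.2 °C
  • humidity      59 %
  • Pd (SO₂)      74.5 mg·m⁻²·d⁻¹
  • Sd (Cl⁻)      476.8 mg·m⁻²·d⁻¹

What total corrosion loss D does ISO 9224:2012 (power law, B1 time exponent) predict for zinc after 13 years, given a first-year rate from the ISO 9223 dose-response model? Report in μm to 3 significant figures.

zinc: f(T) = +0.038·(T−10) [T≤10 °C] = -0.5396
  Pd branch = 0.0129·Pd^0.44·e^(0.046·RH+f) = 0.7563 μm/a
  Cl⁻ term: 0.0175·476.8^0.57·exp(0.008·59+0.085·-4.2) = 0.6601
  sum: 0.7563 + 0.6601 → r_corr = 1.416 μm/a
Long-term exponent b (ISO 9224 Table 2, B1) = 0.813
  D(13) = 1.416 × 13^0.813 = 1.416 × 8.047 = 11.4 μm

D(13) = 11.4 μm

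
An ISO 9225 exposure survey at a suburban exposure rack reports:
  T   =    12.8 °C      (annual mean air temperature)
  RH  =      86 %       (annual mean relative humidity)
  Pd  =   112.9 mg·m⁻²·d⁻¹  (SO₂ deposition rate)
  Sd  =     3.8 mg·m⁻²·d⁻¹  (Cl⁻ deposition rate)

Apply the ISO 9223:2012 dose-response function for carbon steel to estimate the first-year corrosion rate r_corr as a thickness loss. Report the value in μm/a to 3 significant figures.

r_corr = 106 μm/a

carbon steel: temperature factor f = -0.054·(2.8) = -0.1512
  Pd branch = 1.77·Pd^0.52·e^(0.02·RH+f) = 99.24 μm/a
  Cl⁻ term: 0.102·3.8^0.62·exp(0.033·86+0.04·12.8) = 6.652
  sum: 99.24 + 6.652 → r_corr = 105.9 μm/a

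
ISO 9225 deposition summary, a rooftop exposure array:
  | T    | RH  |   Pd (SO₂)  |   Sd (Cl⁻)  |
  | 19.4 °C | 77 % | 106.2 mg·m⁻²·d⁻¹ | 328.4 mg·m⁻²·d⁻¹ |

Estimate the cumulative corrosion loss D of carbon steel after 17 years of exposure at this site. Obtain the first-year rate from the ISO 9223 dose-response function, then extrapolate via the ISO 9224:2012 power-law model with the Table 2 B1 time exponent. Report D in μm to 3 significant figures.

D(17) = 697 μm

carbon steel: temperature factor f = -0.054·(9.4) = -0.5076
  sulphur-dioxide contribution → 56.22 μm/a
  chloride contribution → 102.2 μm/a
  ⇒ r_corr(carbon steel) = 158.4 μm/a
Long-term exponent b (ISO 9224 Table 2, B1) = 0.523
  D(17) = 158.4 × 17^0.523 = 158.4 × 4.401 = 697.1 μm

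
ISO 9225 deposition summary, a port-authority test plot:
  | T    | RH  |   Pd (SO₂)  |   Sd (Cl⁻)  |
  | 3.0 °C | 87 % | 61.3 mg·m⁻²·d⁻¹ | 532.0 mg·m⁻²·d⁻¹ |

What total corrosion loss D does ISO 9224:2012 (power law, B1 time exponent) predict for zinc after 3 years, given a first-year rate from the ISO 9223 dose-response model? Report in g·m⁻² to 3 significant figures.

zinc: T≤10 °C ⇒ hinge +0.038·(3.0−10) = -0.2660
  SO₂ term: 0.0129·61.3^0.44·exp(0.046·87-0.2660) = 3.308
  Sd branch = 0.0175·Sd^0.57·e^(0.008·RH+0.085·T) = 1.621 μm/a
  sum: 3.308 + 1.621 → r_corr = 4.929 μm/a
Power-law: D(3) = r_corr · 3^0.813
  D(3) = 4.929 × 3^0.813 = 4.929 × 2.443 = 12.04 μm
  Mass loss = 12.04 μm × 7.14 g/cm³ = 85.98 g·m⁻²

D(3) = 86.0 g·m⁻²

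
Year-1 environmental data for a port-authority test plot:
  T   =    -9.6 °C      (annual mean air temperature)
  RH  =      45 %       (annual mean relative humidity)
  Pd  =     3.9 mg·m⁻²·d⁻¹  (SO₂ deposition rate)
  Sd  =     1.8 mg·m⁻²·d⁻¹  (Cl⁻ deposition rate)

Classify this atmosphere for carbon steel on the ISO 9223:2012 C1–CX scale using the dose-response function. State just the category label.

C1

carbon steel: f(T) = +0.150·(T−10) [T≤10 °C] = -2.9400
  Pd branch = 1.77·Pd^0.52·e^(0.02·RH+f) = 0.4671 μm/a
  Sd branch = 0.102·Sd^0.62·e^(0.033·RH+0.04·T) = 0.4416 μm/a
  sum: 0.4671 + 0.4416 → r_corr = 0.9087 μm/a
ISO 9223 Table 2 (carbon steel): 0 < 0.909 ≤ 1.3 μm/a ⇒ C1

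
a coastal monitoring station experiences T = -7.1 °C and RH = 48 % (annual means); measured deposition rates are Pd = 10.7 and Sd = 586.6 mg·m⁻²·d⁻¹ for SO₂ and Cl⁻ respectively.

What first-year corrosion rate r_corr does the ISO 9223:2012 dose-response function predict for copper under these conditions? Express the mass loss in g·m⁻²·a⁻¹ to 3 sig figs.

r_corr = 2.21 g·m⁻²·a⁻¹

copper: f(T) = +0.126·(T−10) [T≤10 °C] = -2.1546
  SO₂ term: 0.0053·10.7^0.26·exp(0.059·48-2.1546) = 0.01932
  Cl⁻ term: 0.01025·586.6^0.27·exp(0.036·48+0.049·-7.1) = 0.2278
  sum: 0.01932 + 0.2278 → r_corr = 0.2471 μm/a
Convert to mass loss: 0.2471 μm/a × 8.96 g/cm³ = 2.214 g·m⁻²·a⁻¹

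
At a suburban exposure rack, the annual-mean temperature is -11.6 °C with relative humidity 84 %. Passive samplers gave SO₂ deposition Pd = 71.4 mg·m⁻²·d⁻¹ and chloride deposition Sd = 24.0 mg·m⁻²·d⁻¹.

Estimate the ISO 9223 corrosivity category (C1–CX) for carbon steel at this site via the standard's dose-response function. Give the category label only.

carbon steel: T≤10 °C ⇒ hinge +0.150·(-11.6−10) = -3.2400
  SO₂ term: 1.77·71.4^0.52·exp(0.02·84-3.2400) = 3.423
  Sd branch = 0.102·Sd^0.62·e^(0.033·RH+0.04·T) = 7.357 μm/a
  r_corr = 3.423 + 7.357 = 10.78 μm/a
10.8 μm/a falls in (1.3, 25] for carbon steel → category C2

C2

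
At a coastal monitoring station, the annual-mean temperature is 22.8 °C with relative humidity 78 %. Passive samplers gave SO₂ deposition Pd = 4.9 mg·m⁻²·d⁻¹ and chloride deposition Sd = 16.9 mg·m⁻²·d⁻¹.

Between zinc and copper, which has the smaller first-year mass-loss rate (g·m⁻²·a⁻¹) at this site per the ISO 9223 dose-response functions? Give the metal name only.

zinc

zinc: temperature factor f = -0.071·(12.8) = -0.9088
  Pd branch = 0.0129·Pd^0.44·e^(0.046·RH+f) = 0.3783 μm/a
  Cl⁻ term: 0.0175·16.9^0.57·exp(0.008·78+0.085·22.8) = 1.137
  r_corr = 0.3783 + 1.137 = 1.515 μm/a
  mass loss = 1.515 μm/a × 7.14 g/cm³ = 10.82 g·m⁻²·a⁻¹
copper: T>10 °C ⇒ hinge -0.080·(22.8−10) = -1.0240
  SO₂ term: 0.0053·4.9^0.26·exp(0.059·78-1.0240) = 0.2868
  Cl⁻ term: 0.01025·16.9^0.27·exp(0.036·78+0.049·22.8) = 1.114
  sum: 0.2868 + 1.114 → r_corr = 1.401 μm/a
  mass loss = 1.401 μm/a × 8.96 g/cm³ = 12.55 g·m⁻²·a⁻¹
Ordering by g·m⁻²·a⁻¹: copper (12.6) > zinc (10.8)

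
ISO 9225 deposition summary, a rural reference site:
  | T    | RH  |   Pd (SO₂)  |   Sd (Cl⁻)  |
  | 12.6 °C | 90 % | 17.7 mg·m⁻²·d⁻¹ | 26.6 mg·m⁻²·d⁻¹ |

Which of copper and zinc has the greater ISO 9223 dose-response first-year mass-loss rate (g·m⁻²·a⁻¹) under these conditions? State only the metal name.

copper: temperature factor f = -0.080·(2.6) = -0.2080
  sulphur-dioxide contribution → 1.839 μm/a
  chloride contribution → 1.177 μm/a
  total first-year rate 3.016 μm/a
  mass loss = 3.016 μm/a × 8.96 g/cm³ = 27.02 g·m⁻²·a⁻¹
zinc: f(T) = -0.071·(T−10) [T>10 °C] = -0.1846
  sulphur-dioxide contribution → 2.385 μm/a
  chloride contribution → 0.6808 μm/a
  ⇒ r_corr(zinc) = 3.066 μm/a
  mass loss = 3.066 μm/a × 7.14 g/cm³ = 21.89 g·m⁻²·a⁻¹
Ordering by g·m⁻²·a⁻¹: copper (27) > zinc (21.9)

copper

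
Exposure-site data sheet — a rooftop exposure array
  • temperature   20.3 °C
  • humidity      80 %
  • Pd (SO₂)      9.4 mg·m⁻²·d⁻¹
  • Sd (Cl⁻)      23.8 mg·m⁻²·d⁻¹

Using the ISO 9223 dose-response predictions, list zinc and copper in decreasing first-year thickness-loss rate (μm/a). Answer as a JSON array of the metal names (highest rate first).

["zinc", "copper"]

zinc: temperature factor f = -0.071·(10.3) = -0.7313
  Pd branch = 0.0129·Pd^0.44·e^(0.046·RH+f) = 0.6597 μm/a
  Sd branch = 0.0175·Sd^0.57·e^(0.008·RH+0.085·T) = 1.135 μm/a
  sum: 0.6597 + 1.135 → r_corr = 1.795 μm/a
copper: T>10 °C ⇒ hinge -0.080·(20.3−10) = -0.8240
  SO₂ term: 0.0053·9.4^0.26·exp(0.059·80-0.8240) = 0.467
  Cl⁻ term: 0.01025·23.8^0.27·exp(0.036·80+0.049·20.3) = 1.162
  sum: 0.467 + 1.162 → r_corr = 1.629 μm/a
Ordering by μm/a: zinc (1.79) > copper (1.63)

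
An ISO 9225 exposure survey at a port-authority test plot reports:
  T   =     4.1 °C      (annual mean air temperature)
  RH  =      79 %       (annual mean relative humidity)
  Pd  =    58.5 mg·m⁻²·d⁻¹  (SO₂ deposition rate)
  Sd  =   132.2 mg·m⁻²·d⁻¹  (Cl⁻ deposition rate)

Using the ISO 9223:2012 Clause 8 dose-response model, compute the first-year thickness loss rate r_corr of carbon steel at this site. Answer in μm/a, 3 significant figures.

r_corr = 63.1 μm/a

carbon steel: T≤10 °C ⇒ hinge +0.150·(4.1−10) = -0.8850
  Pd branch = 1.77·Pd^0.52·e^(0.02·RH+f) = 29.43 μm/a
  Cl⁻ term: 0.102·132.2^0.62·exp(0.033·79+0.04·4.1) = 33.67
  r_corr = 29.43 + 33.67 = 63.09 μm/a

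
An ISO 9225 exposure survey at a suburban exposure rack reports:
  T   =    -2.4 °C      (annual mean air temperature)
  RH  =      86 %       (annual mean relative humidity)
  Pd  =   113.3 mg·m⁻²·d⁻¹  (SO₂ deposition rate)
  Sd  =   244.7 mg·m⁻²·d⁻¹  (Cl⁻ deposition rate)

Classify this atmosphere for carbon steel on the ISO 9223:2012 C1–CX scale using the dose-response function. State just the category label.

carbon steel: f(T) = +0.150·(T−10) [T≤10 °C] = -1.8600
  Pd branch = 1.77·Pd^0.52·e^(0.02·RH+f) = 18 μm/a
  Cl⁻ term: 0.102·244.7^0.62·exp(0.033·86+0.04·-2.4) = 47.91
  r_corr = 18 + 47.91 = 65.91 μm/a
ISO 9223 Table 2 (carbon steel): 50 < 65.9 ≤ 80 μm/a ⇒ C4

C4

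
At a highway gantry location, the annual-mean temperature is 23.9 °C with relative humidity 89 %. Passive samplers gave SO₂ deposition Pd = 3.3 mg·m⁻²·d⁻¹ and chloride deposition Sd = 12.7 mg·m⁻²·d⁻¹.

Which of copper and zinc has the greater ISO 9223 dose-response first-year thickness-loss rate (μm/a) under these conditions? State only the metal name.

copper: temperature factor f = -0.080·(13.9) = -1.1120
  Pd branch = 0.0053·Pd^0.26·e^(0.059·RH+f) = 0.4536 μm/a
  Sd branch = 0.01025·Sd^0.27·e^(0.036·RH+0.049·T) = 1.617 μm/a
  sum: 0.4536 + 1.617 → r_corr = 2.071 μm/a
zinc: f(T) = -0.071·(T−10) [T>10 °C] = -0.9869
  SO₂ term: 0.0129·3.3^0.44·exp(0.046·89-0.9869) = 0.4877
  Cl⁻ term: 0.0175·12.7^0.57·exp(0.008·89+0.085·23.9) = 1.158
  sum: 0.4877 + 1.158 → r_corr = 1.646 μm/a
Ordering by μm/a: copper (2.07) > zinc (1.65)

copper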